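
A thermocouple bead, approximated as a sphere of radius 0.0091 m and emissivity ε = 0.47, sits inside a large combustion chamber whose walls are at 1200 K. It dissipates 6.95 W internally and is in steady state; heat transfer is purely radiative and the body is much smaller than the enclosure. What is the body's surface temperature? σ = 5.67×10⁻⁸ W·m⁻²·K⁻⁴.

For a small grey body in a large enclosure, net radiated power = εσA(T⁴ − T_w⁴).
Steady state: P = εσA(T⁴ − T_w⁴) with A = 4πr² = 0.001041 m².
T⁴ = P/(εσA) + T_w⁴ = 6.95/(0.47·5.67×10⁻⁸·0.001041) + (1200)⁴
    = 2.506×10¹¹ + 2.074×10¹² = 2.324×10¹² K⁴.

T ≈ 1230 K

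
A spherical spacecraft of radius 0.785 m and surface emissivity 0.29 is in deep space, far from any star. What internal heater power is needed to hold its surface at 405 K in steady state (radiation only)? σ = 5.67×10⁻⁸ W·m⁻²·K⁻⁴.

P = εσ·4πr²·T⁴.
4πr² = 7.744 m²; T⁴ = 2.690×10¹⁰ K⁴.
P = 0.29·5.67×10⁻⁸·7.744·2.690×10¹⁰.

P ≈ 3430 W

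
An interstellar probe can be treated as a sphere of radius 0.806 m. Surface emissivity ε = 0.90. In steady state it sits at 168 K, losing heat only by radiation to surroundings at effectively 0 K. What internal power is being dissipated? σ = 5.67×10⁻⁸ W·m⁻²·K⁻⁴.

Steady state: P = εσA T⁴.
A = 4πr² = 8.164 m²; T⁴ = (168)⁴ = 7.966×10⁸ K⁴.
P = 0.90 × 5.67×10⁻⁸ × 8.164 × 7.966×10⁸.

P ≈ 332 W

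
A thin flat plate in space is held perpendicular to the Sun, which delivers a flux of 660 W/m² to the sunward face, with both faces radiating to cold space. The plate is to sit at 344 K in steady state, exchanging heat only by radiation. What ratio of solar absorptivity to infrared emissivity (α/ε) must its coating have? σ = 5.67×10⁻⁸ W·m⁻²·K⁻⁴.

α/ε ≈ 2.41

Balance: αS·A = εσ·2A·T⁴ ⇒ α/ε = 2σT⁴/S.
α/ε = 2·5.67×10⁻⁸·(344)⁴/660 = 2·5.67×10⁻⁸·1.400×10¹⁰/660.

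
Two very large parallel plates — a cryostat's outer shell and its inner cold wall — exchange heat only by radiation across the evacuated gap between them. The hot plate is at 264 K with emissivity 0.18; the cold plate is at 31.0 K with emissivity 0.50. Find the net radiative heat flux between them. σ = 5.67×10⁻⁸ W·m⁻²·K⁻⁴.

For two infinite grey parallel plates, q = σ(T₁⁴ − T₂⁴)/(1/ε₁ + 1/ε₂ − 1).
T₁⁴ − T₂⁴ = 4.858×10⁹ − 9.235×10⁵ = 4.857×10⁹ K⁴.
1/ε₁ + 1/ε₂ − 1 = 5.556 + 2.000 − 1 = 6.556.
q = 5.67×10⁻⁸ × 4.857×10⁹ / 6.556.

q ≈ 42.0 W/m²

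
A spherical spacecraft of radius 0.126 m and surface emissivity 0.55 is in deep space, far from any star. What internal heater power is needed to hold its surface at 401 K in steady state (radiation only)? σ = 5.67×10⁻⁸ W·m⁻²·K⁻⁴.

P ≈ 161 W

P = εσ·4πr²·T⁴.
4πr² = 0.1995 m²; T⁴ = 2.586×10¹⁰ K⁴.
P = 0.55·5.67×10⁻⁸·0.1995·2.586×10¹⁰.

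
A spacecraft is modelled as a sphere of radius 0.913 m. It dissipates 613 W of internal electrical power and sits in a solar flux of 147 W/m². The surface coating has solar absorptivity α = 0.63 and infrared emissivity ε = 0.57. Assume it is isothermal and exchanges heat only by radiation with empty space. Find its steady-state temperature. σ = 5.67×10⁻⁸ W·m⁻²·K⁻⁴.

At steady state, absorbed solar power + internal power = radiated power.
Absorbed: α·S·A_cross = 0.63·147·2.619 = 242.5 W (cross-section πr²).
Total input = 242.5 + 613 = 855.5 W.
Radiated: εσ·A_surf·T⁴ with A_surf = 4πr² = 10.47 m².
T⁴ = 855.5/(0.57·5.67×10⁻⁸·10.47) = 2.527×10⁹ K⁴.

T ≈ 224 K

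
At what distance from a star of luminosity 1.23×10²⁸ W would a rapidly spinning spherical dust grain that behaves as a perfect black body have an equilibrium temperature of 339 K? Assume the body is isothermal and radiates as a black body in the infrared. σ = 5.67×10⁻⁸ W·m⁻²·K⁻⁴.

d ≈ 5.72×10¹¹ m

For an isothermal black-emitting sphere, (1−a)S·πr² = σ·4πr²·T⁴ ⇒ S = 4σT⁴/(1−a).
S = 4·5.67×10⁻⁸·(339)⁴/1.00 = 2995 W/m².
Flux falls as S = L/(4πd²), so d = √(L/(4πS)) = √(1.23×10²⁸/(4π·2995)).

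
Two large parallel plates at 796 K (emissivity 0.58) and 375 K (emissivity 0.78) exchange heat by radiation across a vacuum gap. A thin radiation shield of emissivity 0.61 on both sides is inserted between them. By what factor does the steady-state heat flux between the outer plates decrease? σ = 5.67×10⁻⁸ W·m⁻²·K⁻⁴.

factor ≈ 2.14

Without shield: q₀ = σΔ(T⁴)/(1/ε₁+1/ε₂−1) with denominator 2.006.
With shield the two gaps are in series; the resistances add: (1/ε₁+1/ε_s−1)+(1/ε_s+1/ε₂−1) = 2.363+1.921 = 4.285.
Heat-flux ratio q₀/q = 4.285/2.006.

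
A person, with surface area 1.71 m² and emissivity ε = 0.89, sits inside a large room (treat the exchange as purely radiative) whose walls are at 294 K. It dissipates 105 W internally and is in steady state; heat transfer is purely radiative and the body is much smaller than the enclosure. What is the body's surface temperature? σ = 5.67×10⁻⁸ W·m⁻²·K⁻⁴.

T ≈ 305 K

For a small grey body in a large enclosure, net radiated power = εσA(T⁴ − T_w⁴).
Steady state: P = εσA(T⁴ − T_w⁴) with A = 1.71 m².
T⁴ = P/(εσA) + T_w⁴ = 105/(0.89·5.67×10⁻⁸·1.710) + (294)⁴
    = 1.217×10⁹ + 7.471×10⁹ = 8.688×10⁹ K⁴.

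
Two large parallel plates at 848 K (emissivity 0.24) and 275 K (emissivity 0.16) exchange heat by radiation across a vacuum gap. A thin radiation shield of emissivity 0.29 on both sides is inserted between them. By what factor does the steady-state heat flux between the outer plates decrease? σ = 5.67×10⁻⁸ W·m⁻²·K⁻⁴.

Without shield: q₀ = σΔ(T⁴)/(1/ε₁+1/ε₂−1) with denominator 9.417.
With shield the two gaps are in series; the resistances add: (1/ε₁+1/ε_s−1)+(1/ε_s+1/ε₂−1) = 6.615+8.698 = 15.31.
Heat-flux ratio q₀/q = 15.31/9.417.

factor ≈ 1.63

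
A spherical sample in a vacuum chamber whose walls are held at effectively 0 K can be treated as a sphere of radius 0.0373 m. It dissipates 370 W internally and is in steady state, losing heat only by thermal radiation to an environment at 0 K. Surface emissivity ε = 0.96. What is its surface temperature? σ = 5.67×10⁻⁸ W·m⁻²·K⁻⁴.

Steady state: internal power = radiated power, P = εσA T⁴.
Radiating area A = 4πr² = 0.01748 m².
T⁴ = P/(εσA) = 370/(0.96·5.67×10⁻⁸·0.01748) = 3.888×10¹¹ K⁴.
T = (3.888×10¹¹)^(1/4).

T ≈ 790 K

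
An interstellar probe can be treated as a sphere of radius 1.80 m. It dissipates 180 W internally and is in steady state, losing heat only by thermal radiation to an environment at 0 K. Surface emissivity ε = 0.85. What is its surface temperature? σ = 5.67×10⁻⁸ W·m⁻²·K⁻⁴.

Steady state: internal power = radiated power, P = εσA T⁴.
Radiating area A = 4πr² = 40.72 m².
T⁴ = P/(εσA) = 180/(0.85·5.67×10⁻⁸·40.72) = 9.173×10⁷ K⁴.
T = (9.173×10⁷)^(1/4).

T ≈ 97.9 K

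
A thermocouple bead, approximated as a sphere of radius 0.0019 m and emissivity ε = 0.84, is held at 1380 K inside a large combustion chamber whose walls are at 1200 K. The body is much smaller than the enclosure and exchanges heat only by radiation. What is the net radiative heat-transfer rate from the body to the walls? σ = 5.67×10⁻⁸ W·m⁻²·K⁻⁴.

P_net ≈ 3.36 W

For a small grey body in a large enclosure: P_net = εσA(T_body⁴ − T_wall⁴).
A = 4πr² = 4.536×10⁻⁵ m²; T_body⁴ − T_wall⁴ = 3.627×10¹² − 2.074×10¹² = 1.553×10¹² K⁴.
|P_net| = 0.84·5.67×10⁻⁸·4.536×10⁻⁵·1.553×10¹².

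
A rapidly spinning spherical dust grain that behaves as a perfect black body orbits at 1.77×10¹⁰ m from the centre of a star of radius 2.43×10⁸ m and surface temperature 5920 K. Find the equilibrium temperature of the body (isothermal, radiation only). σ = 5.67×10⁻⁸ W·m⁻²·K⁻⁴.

T ≈ 490 K

The star's surface emits σT_*⁴; at distance d the flux is S = σT_*⁴(R_*/d)².
S = 5.67×10⁻⁸·(5920)⁴·(2.43×10⁸/1.77×10¹⁰)² = 13130 W/m².
For an isothermal sphere T⁴ = (1−a)S/(4σ) = 5.788×10¹⁰ K⁴.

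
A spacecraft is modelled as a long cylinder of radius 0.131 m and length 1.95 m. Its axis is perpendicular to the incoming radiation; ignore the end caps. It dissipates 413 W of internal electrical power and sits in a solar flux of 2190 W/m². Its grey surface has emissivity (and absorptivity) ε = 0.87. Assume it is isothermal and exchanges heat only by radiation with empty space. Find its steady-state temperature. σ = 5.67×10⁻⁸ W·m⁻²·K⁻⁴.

At steady state, absorbed solar power + internal power = radiated power.
Absorbed: α·S·A_cross = 0.87·2190·0.5109 = 973.4 W (cross-section 2rL).
Total input = 973.4 + 413 = 1386 W.
Radiated: εσ·A_surf·T⁴ with A_surf = 2πrL = 1.605 m².
T⁴ = 1386/(0.87·5.67×10⁻⁸·1.605) = 1.751×10¹⁰ K⁴.

T ≈ 364 K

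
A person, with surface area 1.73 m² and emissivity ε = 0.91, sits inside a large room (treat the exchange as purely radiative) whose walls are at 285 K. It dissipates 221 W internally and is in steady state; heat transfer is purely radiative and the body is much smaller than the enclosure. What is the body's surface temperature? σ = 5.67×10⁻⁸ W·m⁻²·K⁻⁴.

For a small grey body in a large enclosure, net radiated power = εσA(T⁴ − T_w⁴).
Steady state: P = εσA(T⁴ − T_w⁴) with A = 1.73 m².
T⁴ = P/(εσA) + T_w⁴ = 221/(0.91·5.67×10⁻⁸·1.730) + (285)⁴
    = 2.476×10⁹ + 6.598×10⁹ = 9.073×10⁹ K⁴.

T ≈ 309 K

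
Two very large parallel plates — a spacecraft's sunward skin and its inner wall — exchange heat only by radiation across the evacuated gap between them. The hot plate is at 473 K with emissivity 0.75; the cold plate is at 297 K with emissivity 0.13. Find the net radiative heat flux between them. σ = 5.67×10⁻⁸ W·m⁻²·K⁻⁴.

For two infinite grey parallel plates, q = σ(T₁⁴ − T₂⁴)/(1/ε₁ + 1/ε₂ − 1).
T₁⁴ − T₂⁴ = 5.005×10¹⁰ − 7.781×10⁹ = 4.227×10¹⁰ K⁴.
1/ε₁ + 1/ε₂ − 1 = 1.333 + 7.692 − 1 = 8.026.
q = 5.67×10⁻⁸ × 4.227×10¹⁰ / 8.026.

q ≈ 299 W/m²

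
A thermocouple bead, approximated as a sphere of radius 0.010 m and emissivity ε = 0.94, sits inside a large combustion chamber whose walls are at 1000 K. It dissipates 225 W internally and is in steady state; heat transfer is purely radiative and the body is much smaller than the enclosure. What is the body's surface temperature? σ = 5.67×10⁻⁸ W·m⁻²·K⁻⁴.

For a small grey body in a large enclosure, net radiated power = εσA(T⁴ − T_w⁴).
Steady state: P = εσA(T⁴ − T_w⁴) with A = 4πr² = 0.001257 m².
T⁴ = P/(εσA) + T_w⁴ = 225/(0.94·5.67×10⁻⁸·0.001257) + (1000)⁴
    = 3.359×10¹² + 1.000×10¹² = 4.359×10¹² K⁴.

T ≈ 1440 K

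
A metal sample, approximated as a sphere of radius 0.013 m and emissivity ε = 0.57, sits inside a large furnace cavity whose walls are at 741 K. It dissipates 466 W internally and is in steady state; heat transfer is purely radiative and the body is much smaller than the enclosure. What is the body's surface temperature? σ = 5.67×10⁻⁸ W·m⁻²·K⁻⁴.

For a small grey body in a large enclosure, net radiated power = εσA(T⁴ − T_w⁴).
Steady state: P = εσA(T⁴ − T_w⁴) with A = 4πr² = 0.002124 m².
T⁴ = P/(εσA) + T_w⁴ = 466/(0.57·5.67×10⁻⁸·0.002124) + (741)⁴
    = 6.789×10¹² + 3.015×10¹¹ = 7.091×10¹² K⁴.

T ≈ 1630 K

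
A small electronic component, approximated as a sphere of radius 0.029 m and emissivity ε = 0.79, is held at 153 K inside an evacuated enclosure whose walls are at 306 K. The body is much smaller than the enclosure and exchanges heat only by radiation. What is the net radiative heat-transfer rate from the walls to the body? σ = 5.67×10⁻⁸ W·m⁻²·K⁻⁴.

P_net ≈ 3.89 W

For a small grey body in a large enclosure: P_net = εσA(T_body⁴ − T_wall⁴).
A = 4πr² = 0.01057 m²; T_body⁴ − T_wall⁴ = 5.480×10⁸ − 8.768×10⁹ = -8.220×10⁹ K⁴.
|P_net| = 0.79·5.67×10⁻⁸·0.01057·8.220×10⁹.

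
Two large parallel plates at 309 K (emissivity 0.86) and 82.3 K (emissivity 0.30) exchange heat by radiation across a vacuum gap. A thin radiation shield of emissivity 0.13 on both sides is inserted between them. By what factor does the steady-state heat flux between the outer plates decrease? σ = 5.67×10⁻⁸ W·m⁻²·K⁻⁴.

Without shield: q₀ = σΔ(T⁴)/(1/ε₁+1/ε₂−1) with denominator 3.496.
With shield the two gaps are in series; the resistances add: (1/ε₁+1/ε_s−1)+(1/ε_s+1/ε₂−1) = 7.855+10.03 = 17.88.
Heat-flux ratio q₀/q = 17.88/3.496.

factor ≈ 5.11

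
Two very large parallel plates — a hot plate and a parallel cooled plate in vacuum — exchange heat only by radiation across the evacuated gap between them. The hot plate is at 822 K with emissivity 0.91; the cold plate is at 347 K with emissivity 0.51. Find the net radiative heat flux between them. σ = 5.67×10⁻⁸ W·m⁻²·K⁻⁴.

q ≈ 12200 W/m²

For two infinite grey parallel plates, q = σ(T₁⁴ − T₂⁴)/(1/ε₁ + 1/ε₂ − 1).
T₁⁴ − T₂⁴ = 4.565×10¹¹ − 1.450×10¹⁰ = 4.421×10¹¹ K⁴.
1/ε₁ + 1/ε₂ − 1 = 1.099 + 1.961 − 1 = 2.060.
q = 5.67×10⁻⁸ × 4.421×10¹¹ / 2.060.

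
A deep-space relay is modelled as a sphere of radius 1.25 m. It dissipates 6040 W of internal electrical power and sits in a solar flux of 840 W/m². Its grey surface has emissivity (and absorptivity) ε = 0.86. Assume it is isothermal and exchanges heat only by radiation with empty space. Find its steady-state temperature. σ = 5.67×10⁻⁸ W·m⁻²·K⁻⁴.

At steady state, absorbed solar power + internal power = radiated power.
Absorbed: α·S·A_cross = 0.86·840·4.909 = 3546 W (cross-section πr²).
Total input = 3546 + 6040 = 9586 W.
Radiated: εσ·A_surf·T⁴ with A_surf = 4πr² = 19.63 m².
T⁴ = 9586/(0.86·5.67×10⁻⁸·19.63) = 1.001×10¹⁰ K⁴.

T ≈ 316 K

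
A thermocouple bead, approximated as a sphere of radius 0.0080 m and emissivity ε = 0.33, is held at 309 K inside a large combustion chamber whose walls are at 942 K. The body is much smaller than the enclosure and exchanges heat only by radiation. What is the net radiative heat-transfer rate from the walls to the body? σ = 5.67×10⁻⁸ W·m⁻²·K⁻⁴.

P_net ≈ 11.7 W

For a small grey body in a large enclosure: P_net = εσA(T_body⁴ − T_wall⁴).
A = 4πr² = 8.042×10⁻⁴ m²; T_body⁴ − T_wall⁴ = 9.117×10⁹ − 7.874×10¹¹ = -7.783×10¹¹ K⁴.
|P_net| = 0.33·5.67×10⁻⁸·8.042×10⁻⁴·7.783×10¹¹.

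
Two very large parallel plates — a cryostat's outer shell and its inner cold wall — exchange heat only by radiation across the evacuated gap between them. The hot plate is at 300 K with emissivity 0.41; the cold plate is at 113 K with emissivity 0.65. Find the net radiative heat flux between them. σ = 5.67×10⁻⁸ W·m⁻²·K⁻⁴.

For two infinite grey parallel plates, q = σ(T₁⁴ − T₂⁴)/(1/ε₁ + 1/ε₂ − 1).
T₁⁴ − T₂⁴ = 8.100×10⁹ − 1.630×10⁸ = 7.937×10⁹ K⁴.
1/ε₁ + 1/ε₂ − 1 = 2.439 + 1.538 − 1 = 2.977.
q = 5.67×10⁻⁸ × 7.937×10⁹ / 2.977.

q ≈ 151 W/m²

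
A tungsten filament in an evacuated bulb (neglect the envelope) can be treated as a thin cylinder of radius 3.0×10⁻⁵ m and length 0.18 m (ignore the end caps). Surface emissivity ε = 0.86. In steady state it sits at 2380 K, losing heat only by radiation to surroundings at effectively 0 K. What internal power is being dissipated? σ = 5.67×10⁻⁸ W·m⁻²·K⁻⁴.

P ≈ 53.1 W

Steady state: P = εσA T⁴.
A = 2πrL = 3.393×10⁻⁵ m²; T⁴ = (2380)⁴ = 3.209×10¹³ K⁴.
P = 0.86 × 5.67×10⁻⁸ × 3.393×10⁻⁵ × 3.209×10¹³.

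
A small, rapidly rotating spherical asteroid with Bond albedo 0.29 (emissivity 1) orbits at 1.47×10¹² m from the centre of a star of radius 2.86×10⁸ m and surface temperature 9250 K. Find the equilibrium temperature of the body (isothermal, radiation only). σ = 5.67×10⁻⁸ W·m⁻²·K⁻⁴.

The star's surface emits σT_*⁴; at distance d the flux is S = σT_*⁴(R_*/d)².
S = 5.67×10⁻⁸·(9250)⁴·(2.86×10⁸/1.47×10¹²)² = 15.71 W/m².
For an isothermal sphere T⁴ = (1−a)S/(4σ) = 4.919×10⁷ K⁴.

T ≈ 83.7 K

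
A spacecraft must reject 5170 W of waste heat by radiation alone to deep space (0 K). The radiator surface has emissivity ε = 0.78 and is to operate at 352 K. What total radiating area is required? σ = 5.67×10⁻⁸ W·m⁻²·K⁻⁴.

A ≈ 7.61 m²

P = εσA T⁴ ⇒ A = P/(εσT⁴).
T⁴ = 1.535×10¹⁰ K⁴.
A = 5170/(0.78 × 5.67×10⁻⁸ × 1.535×10¹⁰).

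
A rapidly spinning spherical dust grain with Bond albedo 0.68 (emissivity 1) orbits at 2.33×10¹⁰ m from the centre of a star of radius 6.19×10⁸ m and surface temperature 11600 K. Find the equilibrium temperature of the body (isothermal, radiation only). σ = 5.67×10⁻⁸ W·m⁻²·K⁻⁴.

The star's surface emits σT_*⁴; at distance d the flux is S = σT_*⁴(R_*/d)².
S = 5.67×10⁻⁸·(11600)⁴·(6.19×10⁸/2.33×10¹⁰)² = 7.246×10⁵ W/m².
For an isothermal sphere T⁴ = (1−a)S/(4σ) = 1.022×10¹² K⁴.

T ≈ 1010 K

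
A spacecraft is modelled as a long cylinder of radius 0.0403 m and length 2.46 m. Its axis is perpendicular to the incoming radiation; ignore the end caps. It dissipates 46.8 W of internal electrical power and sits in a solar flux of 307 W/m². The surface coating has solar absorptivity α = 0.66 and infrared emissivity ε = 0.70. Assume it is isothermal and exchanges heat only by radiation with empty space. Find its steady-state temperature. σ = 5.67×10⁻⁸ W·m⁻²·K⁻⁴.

At steady state, absorbed solar power + internal power = radiated power.
Absorbed: α·S·A_cross = 0.66·307·0.1983 = 40.17 W (cross-section 2rL).
Total input = 40.17 + 46.8 = 86.97 W.
Radiated: εσ·A_surf·T⁴ with A_surf = 2πrL = 0.6229 m².
T⁴ = 86.97/(0.70·5.67×10⁻⁸·0.6229) = 3.518×10⁹ K⁴.

T ≈ 244 K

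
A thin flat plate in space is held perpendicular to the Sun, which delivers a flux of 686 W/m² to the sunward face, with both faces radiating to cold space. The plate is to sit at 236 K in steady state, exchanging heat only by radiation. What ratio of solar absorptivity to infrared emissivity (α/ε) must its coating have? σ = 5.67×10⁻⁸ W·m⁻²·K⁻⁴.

Balance: αS·A = εσ·2A·T⁴ ⇒ α/ε = 2σT⁴/S.
α/ε = 2·5.67×10⁻⁸·(236)⁴/686 = 2·5.67×10⁻⁸·3.102×10⁹/686.

α/ε ≈ 0.513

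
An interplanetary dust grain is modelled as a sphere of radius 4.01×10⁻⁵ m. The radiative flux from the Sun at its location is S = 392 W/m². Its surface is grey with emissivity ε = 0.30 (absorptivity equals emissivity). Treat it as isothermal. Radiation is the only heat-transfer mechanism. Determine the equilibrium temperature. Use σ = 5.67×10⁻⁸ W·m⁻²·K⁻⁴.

T ≈ 204 K

At equilibrium, absorbed power = emitted power.
Absorbing cross-section = πr² = 5.052×10⁻⁹ m²; emitting surface = 4πr² = 2.021×10⁻⁸ m² (ratio 4).
εS·A_cross = εσ·A_surf·T⁴  ⇒  T⁴ = S/(4σ)   (ε cancels).
T⁴ = 392/(4·5.67×10⁻⁸) = 1.728×10⁹ K⁴.
T = (1.728×10⁹)^(1/4).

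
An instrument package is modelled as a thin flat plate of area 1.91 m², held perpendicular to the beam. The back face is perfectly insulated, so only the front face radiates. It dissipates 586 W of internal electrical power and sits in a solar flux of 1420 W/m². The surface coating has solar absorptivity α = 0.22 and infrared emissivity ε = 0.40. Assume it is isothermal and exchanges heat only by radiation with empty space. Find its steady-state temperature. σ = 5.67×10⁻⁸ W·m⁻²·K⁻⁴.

T ≈ 406 K

At steady state, absorbed solar power + internal power = radiated power.
Absorbed: α·S·A_cross = 0.22·1420·1.910 = 596.7 W (cross-section A).
Total input = 596.7 + 586 = 1183 W.
Radiated: εσ·A_surf·T⁴ with A_surf = A = 1.910 m².
T⁴ = 1183/(0.40·5.67×10⁻⁸·1.910) = 2.730×10¹⁰ K⁴.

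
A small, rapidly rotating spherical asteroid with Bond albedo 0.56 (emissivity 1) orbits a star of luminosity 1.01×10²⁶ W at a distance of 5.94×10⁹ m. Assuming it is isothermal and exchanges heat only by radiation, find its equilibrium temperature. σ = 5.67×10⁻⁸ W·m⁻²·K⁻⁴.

T ≈ 815 K

First find the stellar flux at distance d: S = L/(4πd²) = 1.01×10²⁶/(4π·(5.94×10⁹)²) = 2.278×10⁵ W/m².
For an isothermal sphere, absorbed (1−a)S·πr² = emitted σ·4πr²·T⁴, so T⁴ = (1−a)S/(4σ).
T⁴ = 0.440·2.278×10⁵/(4·5.67×10⁻⁸) = 4.419×10¹¹ K⁴.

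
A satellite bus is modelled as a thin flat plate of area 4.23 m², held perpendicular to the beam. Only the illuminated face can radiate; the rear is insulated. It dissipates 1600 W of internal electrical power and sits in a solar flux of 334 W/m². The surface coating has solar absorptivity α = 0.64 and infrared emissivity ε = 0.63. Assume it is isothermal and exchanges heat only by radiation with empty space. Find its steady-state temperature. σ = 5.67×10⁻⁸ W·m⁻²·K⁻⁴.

At steady state, absorbed solar power + internal power = radiated power.
Absorbed: α·S·A_cross = 0.64·334·4.230 = 904.2 W (cross-section A).
Total input = 904.2 + 1600 = 2504 W.
Radiated: εσ·A_surf·T⁴ with A_surf = A = 4.230 m².
T⁴ = 2504/(0.63·5.67×10⁻⁸·4.230) = 1.657×10¹⁰ K⁴.

T ≈ 359 K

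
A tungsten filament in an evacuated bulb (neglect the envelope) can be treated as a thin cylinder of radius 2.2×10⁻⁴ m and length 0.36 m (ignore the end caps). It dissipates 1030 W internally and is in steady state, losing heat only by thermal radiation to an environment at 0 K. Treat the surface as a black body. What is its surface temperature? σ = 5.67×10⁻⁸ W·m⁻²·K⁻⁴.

Steady state: internal power = radiated power, P = εσA T⁴.
Radiating area A = 2πrL = 4.976×10⁻⁴ m².
T⁴ = P/(εσA) = 1030/(1.0·5.67×10⁻⁸·4.976×10⁻⁴) = 3.650×10¹³ K⁴.
T = (3.650×10¹³)^(1/4).

T ≈ 2460 K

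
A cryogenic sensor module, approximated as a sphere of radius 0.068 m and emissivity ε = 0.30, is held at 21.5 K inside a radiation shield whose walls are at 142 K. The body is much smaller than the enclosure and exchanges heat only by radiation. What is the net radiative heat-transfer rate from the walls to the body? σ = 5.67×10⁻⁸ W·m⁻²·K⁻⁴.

P_net ≈ 0.402 W

For a small grey body in a large enclosure: P_net = εσA(T_body⁴ − T_wall⁴).
A = 4πr² = 0.05811 m²; T_body⁴ − T_wall⁴ = 2.137×10⁵ − 4.066×10⁸ = -4.064×10⁸ K⁴.
|P_net| = 0.30·5.67×10⁻⁸·0.05811·4.064×10⁸.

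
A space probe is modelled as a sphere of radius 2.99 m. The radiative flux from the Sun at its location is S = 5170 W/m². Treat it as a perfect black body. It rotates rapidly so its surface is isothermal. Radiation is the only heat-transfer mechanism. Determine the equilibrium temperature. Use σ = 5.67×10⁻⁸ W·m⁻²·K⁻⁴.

T ≈ 389 K

At equilibrium, absorbed power = emitted power.
Absorbing cross-section = πr² = 28.09 m²; emitting surface = 4πr² = 112.3 m² (ratio 4).
S·A_cross = εσ·A_surf·T⁴  ⇒  T⁴ = S/(4σ).
T⁴ = 1.00·5170/(4·5.67×10⁻⁸) = 2.280×10¹⁰ K⁴.
T = (2.280×10¹⁰)^(1/4).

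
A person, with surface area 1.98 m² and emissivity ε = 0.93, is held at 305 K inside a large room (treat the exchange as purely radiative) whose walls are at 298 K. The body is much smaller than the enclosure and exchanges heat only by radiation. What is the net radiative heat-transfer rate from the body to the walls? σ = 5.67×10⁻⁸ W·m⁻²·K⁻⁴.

P_net ≈ 80.1 W

For a small grey body in a large enclosure: P_net = εσA(T_body⁴ − T_wall⁴).
A = 1.98 m²; T_body⁴ − T_wall⁴ = 8.654×10⁹ − 7.886×10⁹ = 7.675×10⁸ K⁴.
|P_net| = 0.93·5.67×10⁻⁸·1.980·7.675×10⁸.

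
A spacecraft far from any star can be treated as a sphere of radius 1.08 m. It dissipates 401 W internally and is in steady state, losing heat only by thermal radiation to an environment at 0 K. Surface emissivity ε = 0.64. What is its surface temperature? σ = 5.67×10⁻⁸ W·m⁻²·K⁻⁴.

T ≈ 166 K

Steady state: internal power = radiated power, P = εσA T⁴.
Radiating area A = 4πr² = 14.66 m².
T⁴ = P/(εσA) = 401/(0.64·5.67×10⁻⁸·14.66) = 7.539×10⁸ K⁴.
T = (7.539×10⁸)^(1/4).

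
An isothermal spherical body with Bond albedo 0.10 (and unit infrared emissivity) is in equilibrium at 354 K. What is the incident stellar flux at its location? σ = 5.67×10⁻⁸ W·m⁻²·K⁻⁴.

(1−a)S·πr² = σ·4πr²·T⁴ ⇒ S = 4σT⁴/(1−a).
S = 4·5.67×10⁻⁸·1.570×10¹⁰/0.900.

S ≈ 3960 W/m²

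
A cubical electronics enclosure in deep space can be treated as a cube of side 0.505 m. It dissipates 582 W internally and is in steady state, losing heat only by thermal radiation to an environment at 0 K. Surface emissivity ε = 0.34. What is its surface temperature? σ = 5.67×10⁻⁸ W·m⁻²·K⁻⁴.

T ≈ 375 K

Steady state: internal power = radiated power, P = εσA T⁴.
Radiating area A = 6L² = 1.530 m².
T⁴ = P/(εσA) = 582/(0.34·5.67×10⁻⁸·1.530) = 1.973×10¹⁰ K⁴.
T = (1.973×10¹⁰)^(1/4).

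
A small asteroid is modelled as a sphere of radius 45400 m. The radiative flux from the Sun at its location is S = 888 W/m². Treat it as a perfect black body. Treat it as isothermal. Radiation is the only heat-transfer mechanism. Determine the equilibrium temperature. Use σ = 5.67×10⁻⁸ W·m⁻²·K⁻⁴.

At equilibrium, absorbed power = emitted power.
Absorbing cross-section = πr² = 6.475×10⁹ m²; emitting surface = 4πr² = 2.590×10¹⁰ m² (ratio 4).
S·A_cross = εσ·A_surf·T⁴  ⇒  T⁴ = S/(4σ).
T⁴ = 1.00·888/(4·5.67×10⁻⁸) = 3.915×10⁹ K⁴.
T = (3.915×10⁹)^(1/4).

T ≈ 250 K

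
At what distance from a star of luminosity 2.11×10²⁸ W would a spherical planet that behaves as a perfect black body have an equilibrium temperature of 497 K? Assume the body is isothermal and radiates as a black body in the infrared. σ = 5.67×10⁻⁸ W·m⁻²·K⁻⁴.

For an isothermal black-emitting sphere, (1−a)S·πr² = σ·4πr²·T⁴ ⇒ S = 4σT⁴/(1−a).
S = 4·5.67×10⁻⁸·(497)⁴/1.00 = 13840 W/m².
Flux falls as S = L/(4πd²), so d = √(L/(4πS)) = √(2.11×10²⁸/(4π·13840)).

d ≈ 3.48×10¹¹ m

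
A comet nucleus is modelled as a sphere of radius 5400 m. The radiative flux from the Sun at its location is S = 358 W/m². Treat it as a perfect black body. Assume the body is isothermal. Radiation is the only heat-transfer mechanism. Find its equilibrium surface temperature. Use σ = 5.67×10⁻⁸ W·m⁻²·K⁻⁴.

T ≈ 199 K

At equilibrium, absorbed power = emitted power.
Absorbing cross-section = πr² = 9.161×10⁷ m²; emitting surface = 4πr² = 3.664×10⁸ m² (ratio 4).
S·A_cross = εσ·A_surf·T⁴  ⇒  T⁴ = S/(4σ).
T⁴ = 1.00·358/(4·5.67×10⁻⁸) = 1.578×10⁹ K⁴.
T = (1.578×10⁹)^(1/4).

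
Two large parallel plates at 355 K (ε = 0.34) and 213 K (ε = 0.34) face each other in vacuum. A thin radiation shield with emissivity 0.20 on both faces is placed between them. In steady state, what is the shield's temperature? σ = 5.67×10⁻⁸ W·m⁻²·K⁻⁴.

In steady state the net flux on the hot side equals that on the cold side.
σ(T₁⁴−T_s⁴)/D₁ = σ(T_s⁴−T₂⁴)/D₂, with D₁ = 1/ε₁+1/ε_s−1 = 6.941, D₂ = 1/ε_s+1/ε₂−1 = 6.941.
Solve for T_s⁴: T_s⁴ = (D₂·T₁⁴ + D₁·T₂⁴)/(D₁+D₂) = 8.970×10⁹ K⁴.

T_s ≈ 308 K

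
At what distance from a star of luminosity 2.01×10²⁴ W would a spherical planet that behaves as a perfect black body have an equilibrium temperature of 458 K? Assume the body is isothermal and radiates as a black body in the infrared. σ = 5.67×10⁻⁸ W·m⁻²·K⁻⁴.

d ≈ 4.00×10⁹ m

For an isothermal black-emitting sphere, (1−a)S·πr² = σ·4πr²·T⁴ ⇒ S = 4σT⁴/(1−a).
S = 4·5.67×10⁻⁸·(458)⁴/1.00 = 9979 W/m².
Flux falls as S = L/(4πd²), so d = √(L/(4πS)) = √(2.01×10²⁴/(4π·9979)).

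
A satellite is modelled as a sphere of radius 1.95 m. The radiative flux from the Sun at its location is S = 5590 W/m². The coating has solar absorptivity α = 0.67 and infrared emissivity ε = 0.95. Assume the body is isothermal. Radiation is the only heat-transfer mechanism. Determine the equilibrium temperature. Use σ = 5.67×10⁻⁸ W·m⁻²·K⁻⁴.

T ≈ 363 K

At equilibrium, absorbed power = emitted power.
Absorbing cross-section = πr² = 11.95 m²; emitting surface = 4πr² = 47.78 m² (ratio 4).
αS·A_cross = εσ·A_surf·T⁴  ⇒  T⁴ = αS/(ε·4σ).
T⁴ = 0.670·5590/(0.95·4·5.67×10⁻⁸) = 1.738×10¹⁰ K⁴.
T = (1.738×10¹⁰)^(1/4).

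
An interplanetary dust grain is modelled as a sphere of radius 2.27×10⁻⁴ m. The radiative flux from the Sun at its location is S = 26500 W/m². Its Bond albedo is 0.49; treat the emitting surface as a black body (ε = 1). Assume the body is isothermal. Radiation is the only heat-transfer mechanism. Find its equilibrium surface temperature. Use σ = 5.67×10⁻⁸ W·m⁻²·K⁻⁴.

T ≈ 494 K

At equilibrium, absorbed power = emitted power.
Absorbing cross-section = πr² = 1.619×10⁻⁷ m²; emitting surface = 4πr² = 6.475×10⁻⁷ m² (ratio 4).
(1−a)S·A_cross = εσ·A_surf·T⁴  ⇒  T⁴ = (1−a)S/(4σ).
T⁴ = 0.510·26500/(4·5.67×10⁻⁸) = 5.959×10¹⁰ K⁴.
T = (5.959×10¹⁰)^(1/4).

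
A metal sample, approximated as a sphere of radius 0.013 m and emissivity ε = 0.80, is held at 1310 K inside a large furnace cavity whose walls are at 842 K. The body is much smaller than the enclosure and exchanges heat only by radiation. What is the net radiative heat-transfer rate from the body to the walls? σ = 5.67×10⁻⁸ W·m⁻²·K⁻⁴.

For a small grey body in a large enclosure: P_net = εσA(T_body⁴ − T_wall⁴).
A = 4πr² = 0.002124 m²; T_body⁴ − T_wall⁴ = 2.945×10¹² − 5.026×10¹¹ = 2.442×10¹² K⁴.
|P_net| = 0.80·5.67×10⁻⁸·0.002124·2.442×10¹².

P_net ≈ 235 W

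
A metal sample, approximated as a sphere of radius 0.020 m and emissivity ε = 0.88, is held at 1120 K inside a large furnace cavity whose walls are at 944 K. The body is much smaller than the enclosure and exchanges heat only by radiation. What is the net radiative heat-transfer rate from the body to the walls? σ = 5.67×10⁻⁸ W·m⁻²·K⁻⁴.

For a small grey body in a large enclosure: P_net = εσA(T_body⁴ − T_wall⁴).
A = 4πr² = 0.005027 m²; T_body⁴ − T_wall⁴ = 1.574×10¹² − 7.941×10¹¹ = 7.794×10¹¹ K⁴.
|P_net| = 0.88·5.67×10⁻⁸·0.005027·7.794×10¹¹.

P_net ≈ 195 W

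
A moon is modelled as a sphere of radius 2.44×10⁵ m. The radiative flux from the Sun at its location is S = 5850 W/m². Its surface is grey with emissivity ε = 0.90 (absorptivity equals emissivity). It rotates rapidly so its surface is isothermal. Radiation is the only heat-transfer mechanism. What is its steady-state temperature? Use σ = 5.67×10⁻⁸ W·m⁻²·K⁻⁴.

At equilibrium, absorbed power = emitted power.
Absorbing cross-section = πr² = 1.870×10¹¹ m²; emitting surface = 4πr² = 7.482×10¹¹ m² (ratio 4).
εS·A_cross = εσ·A_surf·T⁴  ⇒  T⁴ = S/(4σ)   (ε cancels).
T⁴ = 5850/(4·5.67×10⁻⁸) = 2.579×10¹⁰ K⁴.
T = (2.579×10¹⁰)^(1/4).

T ≈ 401 K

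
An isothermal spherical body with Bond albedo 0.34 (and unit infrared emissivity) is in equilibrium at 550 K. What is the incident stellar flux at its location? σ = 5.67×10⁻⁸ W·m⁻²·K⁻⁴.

(1−a)S·πr² = σ·4πr²·T⁴ ⇒ S = 4σT⁴/(1−a).
S = 4·5.67×10⁻⁸·9.151×10¹⁰/0.660.

S ≈ 31400 W/m²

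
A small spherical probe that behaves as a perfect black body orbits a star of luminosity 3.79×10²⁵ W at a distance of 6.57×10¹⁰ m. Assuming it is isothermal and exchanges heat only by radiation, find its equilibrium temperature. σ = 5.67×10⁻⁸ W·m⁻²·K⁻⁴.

T ≈ 236 K

First find the stellar flux at distance d: S = L/(4πd²) = 3.79×10²⁵/(4π·(6.57×10¹⁰)²) = 698.7 W/m².
For an isothermal sphere, absorbed (1−a)S·πr² = emitted σ·4πr²·T⁴, so T⁴ = (1−a)S/(4σ).
T⁴ = 1.00·698.7/(4·5.67×10⁻⁸) = 3.081×10⁹ K⁴.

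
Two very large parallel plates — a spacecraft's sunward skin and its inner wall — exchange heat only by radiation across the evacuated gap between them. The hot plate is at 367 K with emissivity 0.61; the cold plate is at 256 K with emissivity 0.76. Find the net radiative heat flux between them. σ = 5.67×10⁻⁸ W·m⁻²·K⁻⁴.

q ≈ 402 W/m²

For two infinite grey parallel plates, q = σ(T₁⁴ − T₂⁴)/(1/ε₁ + 1/ε₂ − 1).
T₁⁴ − T₂⁴ = 1.814×10¹⁰ − 4.295×10⁹ = 1.385×10¹⁰ K⁴.
1/ε₁ + 1/ε₂ − 1 = 1.639 + 1.316 − 1 = 1.955.
q = 5.67×10⁻⁸ × 1.385×10¹⁰ / 1.955.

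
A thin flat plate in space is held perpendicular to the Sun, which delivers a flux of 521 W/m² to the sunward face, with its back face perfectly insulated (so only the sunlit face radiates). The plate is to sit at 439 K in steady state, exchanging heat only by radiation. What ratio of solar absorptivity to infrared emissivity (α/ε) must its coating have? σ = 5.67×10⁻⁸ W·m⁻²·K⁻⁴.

α/ε ≈ 4.04

Balance: αS·A = εσ·1A·T⁴ ⇒ α/ε = σT⁴/S.
α/ε = 5.67×10⁻⁸·(439)⁴/521 = 5.67×10⁻⁸·3.714×10¹⁰/521.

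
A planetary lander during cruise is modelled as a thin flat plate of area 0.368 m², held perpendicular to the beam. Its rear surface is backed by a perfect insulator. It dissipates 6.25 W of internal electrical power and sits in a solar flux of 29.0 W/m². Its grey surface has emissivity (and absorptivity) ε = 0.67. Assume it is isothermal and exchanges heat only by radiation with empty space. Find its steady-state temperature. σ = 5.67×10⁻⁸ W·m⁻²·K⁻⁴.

T ≈ 176 K

At steady state, absorbed solar power + internal power = radiated power.
Absorbed: α·S·A_cross = 0.67·29.0·0.3680 = 7.150 W (cross-section A).
Total input = 7.150 + 6.25 = 13.40 W.
Radiated: εσ·A_surf·T⁴ with A_surf = A = 0.3680 m².
T⁴ = 13.40/(0.67·5.67×10⁻⁸·0.3680) = 9.585×10⁸ K⁴.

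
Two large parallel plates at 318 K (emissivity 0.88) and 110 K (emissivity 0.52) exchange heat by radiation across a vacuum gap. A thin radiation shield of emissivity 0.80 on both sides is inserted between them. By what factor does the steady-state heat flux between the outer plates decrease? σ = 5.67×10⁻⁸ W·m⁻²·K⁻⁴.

Without shield: q₀ = σΔ(T⁴)/(1/ε₁+1/ε₂−1) with denominator 2.059.
With shield the two gaps are in series; the resistances add: (1/ε₁+1/ε_s−1)+(1/ε_s+1/ε₂−1) = 1.386+2.173 = 3.559.
Heat-flux ratio q₀/q = 3.559/2.059.

factor ≈ 1.73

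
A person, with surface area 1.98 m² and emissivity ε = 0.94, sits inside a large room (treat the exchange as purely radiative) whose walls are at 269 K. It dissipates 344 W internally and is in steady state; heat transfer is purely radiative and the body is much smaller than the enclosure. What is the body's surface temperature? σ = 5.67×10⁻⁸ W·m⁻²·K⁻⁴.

T ≈ 304 K

For a small grey body in a large enclosure, net radiated power = εσA(T⁴ − T_w⁴).
Steady state: P = εσA(T⁴ − T_w⁴) with A = 1.98 m².
T⁴ = P/(εσA) + T_w⁴ = 344/(0.94·5.67×10⁻⁸·1.980) + (269)⁴
    = 3.260×10⁹ + 5.236×10⁹ = 8.496×10⁹ K⁴.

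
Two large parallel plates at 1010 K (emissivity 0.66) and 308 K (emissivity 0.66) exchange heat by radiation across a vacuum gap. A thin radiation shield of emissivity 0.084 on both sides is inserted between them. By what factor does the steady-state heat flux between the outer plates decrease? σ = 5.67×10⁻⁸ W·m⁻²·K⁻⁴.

factor ≈ 12.2

Without shield: q₀ = σΔ(T⁴)/(1/ε₁+1/ε₂−1) with denominator 2.030.
With shield the two gaps are in series; the resistances add: (1/ε₁+1/ε_s−1)+(1/ε_s+1/ε₂−1) = 12.42+12.42 = 24.84.
Heat-flux ratio q₀/q = 24.84/2.030.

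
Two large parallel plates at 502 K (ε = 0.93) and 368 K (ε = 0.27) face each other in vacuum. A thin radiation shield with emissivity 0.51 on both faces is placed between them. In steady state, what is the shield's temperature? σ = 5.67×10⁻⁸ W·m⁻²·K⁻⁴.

In steady state the net flux on the hot side equals that on the cold side.
σ(T₁⁴−T_s⁴)/D₁ = σ(T_s⁴−T₂⁴)/D₂, with D₁ = 1/ε₁+1/ε_s−1 = 2.036, D₂ = 1/ε_s+1/ε₂−1 = 4.664.
Solve for T_s⁴: T_s⁴ = (D₂·T₁⁴ + D₁·T₂⁴)/(D₁+D₂) = 4.978×10¹⁰ K⁴.

T_s ≈ 472 K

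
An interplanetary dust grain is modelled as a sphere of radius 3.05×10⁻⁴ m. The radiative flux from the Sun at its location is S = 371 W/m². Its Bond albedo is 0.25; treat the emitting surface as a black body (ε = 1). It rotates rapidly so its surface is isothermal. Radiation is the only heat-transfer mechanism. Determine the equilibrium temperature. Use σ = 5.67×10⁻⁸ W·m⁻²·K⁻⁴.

At equilibrium, absorbed power = emitted power.
Absorbing cross-section = πr² = 2.922×10⁻⁷ m²; emitting surface = 4πr² = 1.169×10⁻⁶ m² (ratio 4).
(1−a)S·A_cross = εσ·A_surf·T⁴  ⇒  T⁴ = (1−a)S/(4σ).
T⁴ = 0.750·371/(4·5.67×10⁻⁸) = 1.227×10⁹ K⁴.
T = (1.227×10⁹)^(1/4).

T ≈ 187 K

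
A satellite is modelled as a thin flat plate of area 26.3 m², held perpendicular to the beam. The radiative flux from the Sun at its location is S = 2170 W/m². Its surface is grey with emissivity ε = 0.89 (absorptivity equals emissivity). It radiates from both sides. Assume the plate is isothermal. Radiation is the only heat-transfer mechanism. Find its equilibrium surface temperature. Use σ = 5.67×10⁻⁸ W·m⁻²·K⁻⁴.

At equilibrium, absorbed power = emitted power.
Absorbing cross-section = A = 26.30 m²; emitting surface = 2A = 52.60 m² (ratio 2).
εS·A_cross = εσ·A_surf·T⁴  ⇒  T⁴ = S/(2σ)   (ε cancels).
T⁴ = 2170/(2·5.67×10⁻⁸) = 1.914×10¹⁰ K⁴.
T = (1.914×10¹⁰)^(1/4).

T ≈ 372 K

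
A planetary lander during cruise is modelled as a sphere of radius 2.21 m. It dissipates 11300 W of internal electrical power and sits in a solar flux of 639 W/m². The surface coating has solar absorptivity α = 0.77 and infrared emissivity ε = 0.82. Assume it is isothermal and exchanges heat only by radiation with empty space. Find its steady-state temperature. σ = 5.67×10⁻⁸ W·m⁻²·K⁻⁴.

At steady state, absorbed solar power + internal power = radiated power.
Absorbed: α·S·A_cross = 0.77·639·15.34 = 7550 W (cross-section πr²).
Total input = 7550 + 11300 = 18850 W.
Radiated: εσ·A_surf·T⁴ with A_surf = 4πr² = 61.38 m².
T⁴ = 18850/(0.82·5.67×10⁻⁸·61.38) = 6.606×10⁹ K⁴.

T ≈ 285 K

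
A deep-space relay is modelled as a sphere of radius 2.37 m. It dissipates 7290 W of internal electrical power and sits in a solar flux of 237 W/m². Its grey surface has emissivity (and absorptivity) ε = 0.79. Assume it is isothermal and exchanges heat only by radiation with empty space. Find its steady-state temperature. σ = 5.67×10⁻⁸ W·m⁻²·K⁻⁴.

At steady state, absorbed solar power + internal power = radiated power.
Absorbed: α·S·A_cross = 0.79·237·17.65 = 3304 W (cross-section πr²).
Total input = 3304 + 7290 = 10590 W.
Radiated: εσ·A_surf·T⁴ with A_surf = 4πr² = 70.58 m².
T⁴ = 10590/(0.79·5.67×10⁻⁸·70.58) = 3.351×10⁹ K⁴.

T ≈ 241 K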